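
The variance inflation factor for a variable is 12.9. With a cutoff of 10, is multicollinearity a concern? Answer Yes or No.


Compare VIF = 12.9 to the threshold of 10.
12.9 >= 10, so the answer is Yes.

Yes


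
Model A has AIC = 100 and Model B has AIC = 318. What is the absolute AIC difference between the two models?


|AIC_A - AIC_B| = |100 - 318| = 218.
Model A is preferred (lower AIC).

218


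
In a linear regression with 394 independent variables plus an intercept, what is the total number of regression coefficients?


Each predictor gets one coefficient, plus one intercept.
Total parameters = 394 + 1 = 395.

395


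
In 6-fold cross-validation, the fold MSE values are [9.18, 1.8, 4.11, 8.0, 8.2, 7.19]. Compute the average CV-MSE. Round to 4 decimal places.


Add all fold MSEs: 38.4800.
Divide by k = 6: 38.4800/6 = 6.4133.

6.4133


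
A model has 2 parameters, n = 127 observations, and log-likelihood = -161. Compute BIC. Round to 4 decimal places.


k * ln(n) = 2 * ln(127) = 2 * 4.844187 = 9.688374.
-2 * loglik = -2 * (-161) = 322.
BIC = 9.688374 + 322 = 331.688374, which rounds to 331.6884.

331.6884


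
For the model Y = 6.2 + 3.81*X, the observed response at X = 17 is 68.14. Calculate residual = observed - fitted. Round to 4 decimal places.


Predicted = 6.2 + 3.81 * 17 = 70.9700.
Residual = 68.14 - 70.9700 = -2.8300.

-2.8300


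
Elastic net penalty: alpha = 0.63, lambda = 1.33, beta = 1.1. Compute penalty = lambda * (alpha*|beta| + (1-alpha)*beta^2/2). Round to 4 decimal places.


Compute:
L1 = 0.63 * 1.1 = 0.6930.
L2 = 0.37 * 1.1^2 / 2 = 0.2239.
Penalty = 1.33 * (0.6930 + 0.2239) = 1.2194.

1.2194


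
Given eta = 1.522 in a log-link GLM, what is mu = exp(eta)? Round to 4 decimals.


mu = exp(eta) = exp(1.522).
= 4.5814.

4.5814


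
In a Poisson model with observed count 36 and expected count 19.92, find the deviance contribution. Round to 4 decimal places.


First: ln(36/19.92) = 0.591795.
Then: 36 * 0.591795 = 21.304620.
y - mu = 36 - 19.92 = 16.08.
D = 2(21.304620 - 16.08) = 10.449240, which rounds to 10.4492.

10.4492


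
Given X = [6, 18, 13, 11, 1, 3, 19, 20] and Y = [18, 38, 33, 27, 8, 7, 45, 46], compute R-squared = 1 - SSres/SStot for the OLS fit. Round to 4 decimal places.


Fit the OLS line: b0 = 4.2630, b1 = 2.0648.
SSres = 34.3803.
SStot = 1679.5000.
R^2 = 1 - 34.3803/1679.5000 = 0.9795.

0.9795


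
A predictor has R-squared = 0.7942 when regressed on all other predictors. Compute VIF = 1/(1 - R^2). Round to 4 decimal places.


Using VIF = 1/(1 - R^2_j):
1 - 0.7942 = 0.2058.
VIF = 4.8591.

4.8591


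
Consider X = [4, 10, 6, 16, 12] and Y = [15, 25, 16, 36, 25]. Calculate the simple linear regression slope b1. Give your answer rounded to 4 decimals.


First compute the means: xbar = 9.6000, ybar = 23.4000.
Then S_xx = sum((xi - xbar)^2) = 91.2000.
S_xy = sum((xi - xbar)(yi - ybar)) = 158.8000.
b1 = S_xy / S_xx = 158.8000 / 91.2000 = 1.7412.

1.7412


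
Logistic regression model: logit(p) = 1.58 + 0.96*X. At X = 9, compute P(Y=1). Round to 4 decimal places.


Linear predictor: z = 1.58 + 0.96 * 9 = 10.2200.
P = 1/(1 + exp(-10.2200)) = 1/(1 + 0.0000) = 1.0000.

1.0000


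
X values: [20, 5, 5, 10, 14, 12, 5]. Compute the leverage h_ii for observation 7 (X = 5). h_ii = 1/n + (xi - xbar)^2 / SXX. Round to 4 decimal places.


n = 7, xbar = 10.1429.
SXX = sum((xi - xbar)^2) = 194.8571.
h = 1/7 + (5 - 10.1429)^2 / 194.8571 = 0.2786.

0.2786


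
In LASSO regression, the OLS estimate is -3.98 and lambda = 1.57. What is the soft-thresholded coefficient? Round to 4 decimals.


Check: |-3.98| = 3.98 vs lambda = 1.57.
Since |beta| > lambda, coefficient = sign(beta)*(|beta| - lambda) = -2.4100.
Soft-thresholded coefficient = -2.4100.

-2.4100


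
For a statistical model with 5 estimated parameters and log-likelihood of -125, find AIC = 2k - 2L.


AIC = 2*5 - 2*(-125).
= 10 + 250 = 260.

260


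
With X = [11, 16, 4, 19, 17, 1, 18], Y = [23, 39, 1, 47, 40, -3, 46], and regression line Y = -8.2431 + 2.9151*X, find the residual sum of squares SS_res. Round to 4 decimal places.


Predicted values from Y = -8.2431 + 2.9151*X.
Residuals: [-0.8230, 0.6015, -2.4173, -0.1438, -1.3136, 2.3280, 1.7713].
SSres = 17.1858.

17.1858


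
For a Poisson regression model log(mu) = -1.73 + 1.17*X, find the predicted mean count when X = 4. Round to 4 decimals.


Compute eta = -1.73 + 1.17 * 4 = 2.9500.
Apply inverse link: mu = e^2.9500 = 19.1060.

19.1060


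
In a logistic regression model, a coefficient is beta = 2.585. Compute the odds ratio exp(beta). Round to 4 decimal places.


exp(2.585) = 13.2633.
So the odds ratio is 13.2633.

13.2633


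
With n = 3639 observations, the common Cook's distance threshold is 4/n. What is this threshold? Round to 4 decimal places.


Using the rule of thumb:
Threshold = 4 / 3639 = 0.0011.

0.0011


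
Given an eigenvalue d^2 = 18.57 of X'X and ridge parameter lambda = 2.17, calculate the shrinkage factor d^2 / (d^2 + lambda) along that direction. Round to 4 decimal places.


Compute the denominator: 18.57 + 2.17 = 20.7400.
Shrinkage factor = 18.57 / 20.7400 = 0.8954.

0.8954


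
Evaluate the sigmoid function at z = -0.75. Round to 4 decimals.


Compute exp(0.7500) = 2.1170.
Sigmoid = 1 / (1 + 2.1170) = 1 / 3.1170 = 0.3208.

0.3208


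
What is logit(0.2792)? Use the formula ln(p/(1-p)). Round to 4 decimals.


1 - p = 0.7208.
p/(1-p) = 0.3873.
logit = ln(0.3873) = -0.9484.

-0.9484


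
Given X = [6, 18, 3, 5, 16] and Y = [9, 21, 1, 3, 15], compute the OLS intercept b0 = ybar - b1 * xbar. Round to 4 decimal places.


First find the slope: b1 = 1.1607.
Means: xbar = 9.6000, ybar = 9.8000.
b0 = ybar - b1 * xbar = 9.8000 - 1.1607 * 9.6000 = -1.3425.

-1.3425


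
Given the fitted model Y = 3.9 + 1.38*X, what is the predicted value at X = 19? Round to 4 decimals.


Plug X = 19 into Y = 3.9 + 1.38*X:
Y = 3.9 + 26.2200 = 30.1200.

30.1200


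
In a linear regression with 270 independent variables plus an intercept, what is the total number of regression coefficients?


Including the intercept, the model has 270 predictor coefficients + 1 intercept.
Total = 271.

271


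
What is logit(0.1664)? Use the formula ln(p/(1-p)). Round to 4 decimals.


Compute the odds: 0.1664/0.8336 = 0.1996.
Take the natural log: ln(0.1996) = -1.6114.

-1.6114


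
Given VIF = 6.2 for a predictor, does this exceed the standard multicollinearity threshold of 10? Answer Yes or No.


Check: VIF = 6.2 vs threshold = 10.
Since 6.2 < 10, the answer is No.

No


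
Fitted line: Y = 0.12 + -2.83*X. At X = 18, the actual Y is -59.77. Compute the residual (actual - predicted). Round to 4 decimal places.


Compute yhat = 0.12 + (-2.83)(18) = -50.8200.
Residual = actual - predicted = -59.77 - -50.8200 = -8.9500.

-8.9500


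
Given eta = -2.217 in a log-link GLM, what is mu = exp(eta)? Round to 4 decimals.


Apply the inverse link:
mu = e^-2.217 = 0.1089.

0.1089


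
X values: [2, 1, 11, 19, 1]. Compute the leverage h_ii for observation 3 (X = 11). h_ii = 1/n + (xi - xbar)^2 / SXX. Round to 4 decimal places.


Compute xbar = 6.8000 with n = 5 observations.
SXX = 256.8000.
Leverage = 1/5 + (11 - 6.8000)^2/256.8000 = 0.2687.

0.2687


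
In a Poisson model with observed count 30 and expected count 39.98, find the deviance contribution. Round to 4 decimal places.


y/mu = 30/39.98 = 0.750375 (approx.), and ln(30/39.98) = -0.287182.
y * ln(y/mu) = 30 * -0.287182 = -8.615460.
y - mu = -9.98.
D = 2 * (-8.615460 - -9.98) = 2.729080, which rounds to 2.7291.

2.7291


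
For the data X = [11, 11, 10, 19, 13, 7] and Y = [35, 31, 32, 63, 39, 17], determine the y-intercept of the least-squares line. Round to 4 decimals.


The slope is b1 = 3.7258.
Sample means are xbar = 11.8333 and ybar = 36.1667.
Intercept: b0 = 36.1667 - (3.7258)(11.8333) = -7.9216.

-7.9216


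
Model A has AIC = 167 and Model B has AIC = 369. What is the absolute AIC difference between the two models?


|AIC_A - AIC_B| = |167 - 369| = 202.
Model A is preferred (lower AIC).

202


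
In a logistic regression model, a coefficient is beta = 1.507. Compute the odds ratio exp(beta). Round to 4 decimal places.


Odds ratio = exp(beta) = exp(1.507).
= 4.5132.

4.5132


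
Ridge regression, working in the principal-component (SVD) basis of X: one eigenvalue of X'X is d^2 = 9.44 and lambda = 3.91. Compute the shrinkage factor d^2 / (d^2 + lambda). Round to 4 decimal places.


Compute the denominator: 9.44 + 3.91 = 13.3500.
Shrinkage factor = 9.44 / 13.3500 = 0.7071.

0.7071


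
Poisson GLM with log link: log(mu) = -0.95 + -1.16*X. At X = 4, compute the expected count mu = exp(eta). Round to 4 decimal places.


Compute eta = -0.95 + -1.16 * 4 = -5.5900.
Apply inverse link: mu = e^-5.5900 = 0.0037.

0.0037


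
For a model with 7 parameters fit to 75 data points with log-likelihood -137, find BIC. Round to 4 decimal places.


ln(75) = 4.317488.
k * ln(n) = 7 * 4.317488 = 30.222416.
-2L = 274.
BIC = 30.222416 + 274 = 304.222416, which rounds to 304.2224.

304.2224


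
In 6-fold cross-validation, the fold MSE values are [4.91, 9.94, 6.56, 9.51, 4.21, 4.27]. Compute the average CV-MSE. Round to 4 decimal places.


Sum of fold MSEs = 39.4000.
Average = 39.4000 / 6 = 6.5667.

6.5667


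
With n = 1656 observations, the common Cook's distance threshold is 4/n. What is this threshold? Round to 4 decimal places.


Cook's distance cutoff = 4/n = 4/1656.
= 0.0024.

0.0024


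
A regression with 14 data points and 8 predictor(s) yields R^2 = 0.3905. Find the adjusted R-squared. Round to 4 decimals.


Plug in: Adj R^2 = 1 - (1 - 0.3905) * 13/5.
= 1 - 0.6095 * 13/5
= 1 - 7.9235 / 5
= 1 - 1.5847 = -0.5847.

-0.5847


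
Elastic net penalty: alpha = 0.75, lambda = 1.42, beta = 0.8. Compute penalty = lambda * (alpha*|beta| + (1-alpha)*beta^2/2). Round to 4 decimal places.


alpha * |beta| = 0.75 * 0.8 = 0.6000.
(1-alpha) * beta^2/2 = 0.25 * 0.6400/2 = 0.0800.
Total = 1.42 * (0.6000 + 0.0800) = 0.9656.

0.9656


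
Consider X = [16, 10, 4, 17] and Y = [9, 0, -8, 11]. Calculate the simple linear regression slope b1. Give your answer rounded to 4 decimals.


The sample means are xbar = 11.7500 and ybar = 3.0000.
Compute S_xx = 108.7500 and S_xy = 158.0000.
Slope b1 = S_xy / S_xx = 158.0000 / 108.7500 = 1.4529.

1.4529


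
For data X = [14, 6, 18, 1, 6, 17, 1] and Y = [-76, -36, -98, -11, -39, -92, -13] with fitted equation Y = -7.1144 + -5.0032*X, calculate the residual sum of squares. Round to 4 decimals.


Predicted values from Y = -7.1144 + -5.0032*X.
Residuals: [1.1592, 1.1336, -0.8280, 1.1176, -1.8664, 0.1688, -0.8824].
SSres = 8.8540.

8.8540


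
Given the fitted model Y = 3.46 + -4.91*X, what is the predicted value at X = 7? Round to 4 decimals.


Plug X = 7 into Y = 3.46 + -4.91*X:
Y = 3.46 + -34.3700 = -30.9100.

-30.9100


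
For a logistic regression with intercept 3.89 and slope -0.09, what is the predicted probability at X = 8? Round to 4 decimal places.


Compute z = 3.89 + (-0.09)(8) = 3.1700.
exp(-z) = 0.0420.
P = 1/(1 + 0.0420) = 0.9597.

0.9597


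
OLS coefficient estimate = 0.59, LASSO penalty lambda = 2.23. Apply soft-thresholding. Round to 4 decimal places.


|beta_OLS| = 0.59.
lambda = 2.23.
Since |beta| <= lambda, the coefficient is set to 0.
Result = 0.0000.

0.0000


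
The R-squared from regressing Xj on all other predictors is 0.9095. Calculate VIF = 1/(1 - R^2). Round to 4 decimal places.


Denominator: 1 - 0.9095 = 0.0905.
VIF = 1 / 0.0905 = 11.0497.

11.0497


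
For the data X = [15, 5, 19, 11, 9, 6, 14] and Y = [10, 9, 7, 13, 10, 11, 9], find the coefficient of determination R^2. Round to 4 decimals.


After computing the OLS fit (b0=11.7486, b1=-0.1676):
SSres = 16.5475, SStot = 20.8571.
R^2 = 1 - 16.5475/20.8571 = 0.2066.

0.2066


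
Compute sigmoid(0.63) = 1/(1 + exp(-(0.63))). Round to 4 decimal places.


exp(-0.6300) = 0.5326.
1 + exp(-z) = 1.5326.
sigmoid = 1/1.5326 = 0.6525.

0.6525


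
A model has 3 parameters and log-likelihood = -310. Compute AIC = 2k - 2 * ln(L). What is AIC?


Compute:
2k = 2*3 = 6.
-2*loglik = -2*(-310) = 620.
AIC = 6 + 620 = 626.

626


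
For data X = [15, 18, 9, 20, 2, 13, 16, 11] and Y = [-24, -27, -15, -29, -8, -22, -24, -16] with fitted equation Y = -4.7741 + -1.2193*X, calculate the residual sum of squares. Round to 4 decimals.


For each point, residual = actual - predicted.
Residuals: [-0.9364, -0.2785, 0.7478, 0.1601, -0.7873, -1.3750, 0.2829, 2.1864].
Sum of squared residuals = 8.9101.

8.9101


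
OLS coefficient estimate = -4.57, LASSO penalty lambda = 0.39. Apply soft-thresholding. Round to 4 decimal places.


|beta_OLS| = 4.57.
lambda = 0.39.
Since |beta| > lambda, coefficient = sign(beta)*(|beta| - lambda) = -4.1800.
Result = -4.1800.

-4.1800


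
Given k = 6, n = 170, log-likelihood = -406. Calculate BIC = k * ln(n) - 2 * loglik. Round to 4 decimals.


Compute k*ln(n) = 6*ln(170) = 6*5.135798 = 30.814788.
Then -2*loglik = 812.
BIC = 30.814788 + 812 = 842.814788, which rounds to 842.8148.

842.8148


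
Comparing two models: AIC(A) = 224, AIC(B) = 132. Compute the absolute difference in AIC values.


Compute |224 - 132| = 92.
Model B has the smaller AIC.

92


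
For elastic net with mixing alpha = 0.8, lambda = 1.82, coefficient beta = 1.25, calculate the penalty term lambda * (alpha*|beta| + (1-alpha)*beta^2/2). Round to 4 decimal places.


alpha * |beta| = 0.8 * 1.25 = 1.0000.
(1-alpha) * beta^2/2 = 0.2 * 1.5625/2 = 0.1563.
Total = 1.82 * (1.0000 + 0.1563) = 2.1044.

2.1044


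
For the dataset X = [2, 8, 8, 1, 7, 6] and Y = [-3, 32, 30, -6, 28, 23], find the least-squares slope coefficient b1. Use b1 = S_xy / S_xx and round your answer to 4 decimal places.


The sample means are xbar = 5.3333 and ybar = 17.3333.
Compute S_xx = 47.3333 and S_xy = 263.3333.
Slope b1 = S_xy / S_xx = 263.3333 / 47.3333 = 5.5634.

5.5634


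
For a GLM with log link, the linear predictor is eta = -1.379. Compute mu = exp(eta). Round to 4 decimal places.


Apply the inverse link:
mu = e^-1.379 = 0.2518.

0.2518


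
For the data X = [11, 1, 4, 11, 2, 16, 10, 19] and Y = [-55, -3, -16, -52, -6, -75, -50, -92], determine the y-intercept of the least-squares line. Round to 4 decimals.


The slope is b1 = -4.9941.
Sample means are xbar = 9.2500 and ybar = -43.6250.
Intercept: b0 = -43.6250 - (-4.9941)(9.2500) = 2.5702.

2.5702


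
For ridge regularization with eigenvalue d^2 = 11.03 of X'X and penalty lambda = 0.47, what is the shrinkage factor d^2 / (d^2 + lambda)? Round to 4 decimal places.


Denominator = d^2 + lambda = 11.03 + 0.47 = 11.5000.
Shrinkage = 11.03 / 11.5000 = 0.9591.

0.9591


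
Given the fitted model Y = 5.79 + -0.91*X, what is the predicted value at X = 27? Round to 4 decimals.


Predicted value:
Y = 5.79 + (-0.91)(27) = 5.79 + -24.5700 = -18.7800.

-18.7800


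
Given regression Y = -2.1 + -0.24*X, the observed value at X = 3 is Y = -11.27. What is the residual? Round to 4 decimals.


Fitted value at X = 3 is yhat = -2.1 + -0.24*3 = -2.8200.
Residual = -11.27 - -2.8200 = -8.4500.

-8.4500


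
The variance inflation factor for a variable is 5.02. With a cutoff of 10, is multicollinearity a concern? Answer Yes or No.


Compare VIF = 5.02 to the threshold of 10.
5.02 < 10, so the answer is No.

No


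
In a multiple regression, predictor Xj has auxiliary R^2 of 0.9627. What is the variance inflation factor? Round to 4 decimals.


Using VIF = 1/(1 - R^2_j):
1 - 0.9627 = 0.0373.
VIF = 26.8097.

26.8097


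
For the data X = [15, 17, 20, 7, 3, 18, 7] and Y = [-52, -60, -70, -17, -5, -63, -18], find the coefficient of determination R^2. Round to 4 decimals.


The fitted line is Y = 8.8586 + -3.9886*X.
SSres = 11.9659, SStot = 4207.4286.
R^2 = 1 - SSres/SStot = 0.9972.

0.9972


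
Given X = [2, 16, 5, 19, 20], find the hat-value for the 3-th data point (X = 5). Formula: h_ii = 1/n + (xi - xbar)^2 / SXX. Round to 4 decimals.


n = 5, xbar = 12.4000.
SXX = sum((xi - xbar)^2) = 277.2000.
h = 1/5 + (5 - 12.4000)^2 / 277.2000 = 0.3975.

0.3975


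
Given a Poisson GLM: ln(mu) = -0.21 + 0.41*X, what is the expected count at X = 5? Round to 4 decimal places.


Linear predictor: eta = -0.21 + (0.41)(5) = 1.8400.
Expected count: mu = exp(1.8400) = 6.2965.

6.2965


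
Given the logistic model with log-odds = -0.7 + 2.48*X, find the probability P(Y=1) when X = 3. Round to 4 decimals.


Linear predictor: z = -0.7 + 2.48 * 3 = 6.7400.
P = 1/(1 + exp(-6.7400)) = 1/(1 + 0.0012) = 0.9988.

0.9988


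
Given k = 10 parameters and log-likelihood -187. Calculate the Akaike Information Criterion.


Compute:
2k = 2*10 = 20.
-2*loglik = -2*(-187) = 374.
AIC = 20 + 374 = 394.

394


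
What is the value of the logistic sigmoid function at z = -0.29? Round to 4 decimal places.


exp(0.2900) = 1.3364.
1 + exp(-z) = 2.3364.
sigmoid = 1/2.3364 = 0.4280.

0.4280


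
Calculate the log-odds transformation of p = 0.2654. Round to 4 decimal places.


1 - p = 0.7346.
p/(1-p) = 0.3613.
logit = ln(0.3613) = -1.0181.

-1.0181


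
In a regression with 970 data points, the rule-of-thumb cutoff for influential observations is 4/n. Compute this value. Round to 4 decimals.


Cook's distance cutoff = 4/n = 4/970.
= 0.0041.

0.0041


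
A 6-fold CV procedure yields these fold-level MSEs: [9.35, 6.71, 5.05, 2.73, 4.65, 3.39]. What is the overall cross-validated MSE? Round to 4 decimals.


Sum of fold MSEs = 31.8800.
Average = 31.8800 / 6 = 5.3133.

5.3133


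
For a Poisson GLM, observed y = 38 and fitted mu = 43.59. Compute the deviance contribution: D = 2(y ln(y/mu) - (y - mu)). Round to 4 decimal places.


First: ln(38/43.59) = -0.137242.
Then: 38 * -0.137242 = -5.215196.
y - mu = 38 - 43.59 = -5.59.
D = 2(-5.215196 - -5.59) = 0.749608, which rounds to 0.7496.

0.7496


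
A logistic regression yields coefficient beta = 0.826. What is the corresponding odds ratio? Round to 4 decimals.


exp(0.826) = 2.2842.
So the odds ratio is 2.2842.

2.2842


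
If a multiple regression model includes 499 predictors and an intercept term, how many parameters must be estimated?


Including the intercept, the model has 499 predictor coefficients + 1 intercept.
Total = 500.

500


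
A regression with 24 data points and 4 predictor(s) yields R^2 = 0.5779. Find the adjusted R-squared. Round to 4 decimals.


Adjusted R^2 = 1 - (1 - R^2) * (n-1)/(n-p-1).
(1 - R^2) = 0.4221.
(n-1)/(n-p-1) = 23/19.
(1 - R^2) * (n-1) = 0.4221 * 23 = 9.7083.
Divide by (n-p-1): 9.7083 / 19 = 0.5110.
Adj R^2 = 1 - 0.5110 = 0.4890.

0.4890


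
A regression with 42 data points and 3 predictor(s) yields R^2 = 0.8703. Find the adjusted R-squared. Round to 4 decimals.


Plug in: Adj R^2 = 1 - (1 - 0.8703) * 41/38.
= 1 - 0.1297 * 41/38
= 1 - 5.3177 / 38
= 1 - 0.1399 = 0.8601.

0.8601


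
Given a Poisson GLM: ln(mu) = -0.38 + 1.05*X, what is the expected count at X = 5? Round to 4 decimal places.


eta = -0.38 + 1.05 * 5 = 4.8700.
mu = exp(4.8700) = 130.3209.

130.3209


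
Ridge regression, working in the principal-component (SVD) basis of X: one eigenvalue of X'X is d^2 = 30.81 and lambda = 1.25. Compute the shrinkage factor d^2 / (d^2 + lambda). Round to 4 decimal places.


d^2 + lambda = 30.81 + 1.25 = 32.0600.
Shrinkage factor = 30.81/32.0600 = 0.9610.

0.9610


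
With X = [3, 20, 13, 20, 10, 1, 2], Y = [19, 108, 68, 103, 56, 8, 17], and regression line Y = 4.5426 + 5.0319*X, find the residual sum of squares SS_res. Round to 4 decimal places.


Predicted values from Y = 4.5426 + 5.0319*X.
Residuals: [-0.6383, 2.8194, -1.9573, -2.1806, 1.1384, -1.5745, 2.3936].
SSres = 26.4468.

26.4468


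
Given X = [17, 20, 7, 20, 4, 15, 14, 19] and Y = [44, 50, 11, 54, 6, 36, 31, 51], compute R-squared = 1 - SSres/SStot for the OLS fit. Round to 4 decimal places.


After computing the OLS fit (b0=-8.4961, b1=3.0256):
SSres = 30.7087, SStot = 2355.8750.
R^2 = 1 - 30.7087/2355.8750 = 0.9870.

0.9870


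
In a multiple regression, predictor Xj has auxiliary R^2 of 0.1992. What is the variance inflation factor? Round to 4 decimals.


VIF = 1 / (1 - 0.1992).
= 1 / 0.8008 = 1.2488.

1.2488


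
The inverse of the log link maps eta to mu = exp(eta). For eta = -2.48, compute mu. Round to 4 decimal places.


The inverse log link gives:
mu = exp(-2.48) = 0.0837.

0.0837


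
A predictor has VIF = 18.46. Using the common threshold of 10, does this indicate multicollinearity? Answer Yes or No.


Compare VIF = 18.46 to the threshold of 10.
18.46 >= 10, so the answer is Yes.

Yes


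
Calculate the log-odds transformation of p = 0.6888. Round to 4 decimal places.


The odds are p/(1-p) = 0.6888 / 0.3112 = 2.2134.
logit(p) = ln(2.2134) = 0.7945.

0.7945


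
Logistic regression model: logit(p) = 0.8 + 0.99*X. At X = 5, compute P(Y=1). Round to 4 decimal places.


z = 0.8 + 0.99 * 5 = 5.7500.
Sigmoid: P = 1 / (1 + exp(-5.7500)) = 0.9968.

0.9968


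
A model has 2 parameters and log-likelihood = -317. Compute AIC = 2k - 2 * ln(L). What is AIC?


AIC = 2k - 2*loglik = 2(2) - 2(-317).
= 4 + 634 = 638.

638


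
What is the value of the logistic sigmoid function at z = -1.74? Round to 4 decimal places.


First, exp(1.7400) = 5.6973.
Then sigma(z) = 1/(1 + 5.6973) = 0.1493.

0.1493


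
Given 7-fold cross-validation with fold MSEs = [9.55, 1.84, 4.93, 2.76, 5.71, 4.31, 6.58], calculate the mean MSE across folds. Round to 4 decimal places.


Total MSE across folds = 35.6800.
CV-MSE = 35.6800/7 = 5.0971.

5.0971


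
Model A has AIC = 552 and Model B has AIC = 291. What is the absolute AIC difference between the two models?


Compute |552 - 291| = 261.
Model B has the smaller AIC.

261


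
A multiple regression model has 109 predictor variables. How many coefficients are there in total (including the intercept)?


Total coefficients = number of predictors + 1 (for the intercept).
= 109 + 1 = 110.

110


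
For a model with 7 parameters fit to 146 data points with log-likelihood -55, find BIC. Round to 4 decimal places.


k * ln(n) = 7 * ln(146) = 7 * 4.983607 = 34.885249.
-2 * loglik = -2 * (-55) = 110.
BIC = 34.885249 + 110 = 144.885249, which rounds to 144.8852.

144.8852


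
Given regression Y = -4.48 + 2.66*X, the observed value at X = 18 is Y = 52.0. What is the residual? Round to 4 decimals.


Predicted = -4.48 + 2.66 * 18 = 43.4000.
Residual = 52.0 - 43.4000 = 8.6000.

8.6000


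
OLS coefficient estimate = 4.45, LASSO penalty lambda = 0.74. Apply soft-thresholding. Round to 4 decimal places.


|beta_OLS| = 4.45.
lambda = 0.74.
Since |beta| > lambda, coefficient = sign(beta)*(|beta| - lambda) = 3.7100.
Result = 3.7100.

3.7100


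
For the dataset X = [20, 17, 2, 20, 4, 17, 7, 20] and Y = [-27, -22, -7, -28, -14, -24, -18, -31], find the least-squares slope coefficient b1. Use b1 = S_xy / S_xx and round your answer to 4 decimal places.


The sample means are xbar = 13.3750 and ybar = -21.3750.
Compute S_xx = 415.8750 and S_xy = -410.8750.
Slope b1 = S_xy / S_xx = -410.8750 / 415.8750 = -0.9880.

-0.9880


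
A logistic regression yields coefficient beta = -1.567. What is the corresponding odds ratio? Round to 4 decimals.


exp(-1.567) = 0.2087.
So the odds ratio is 0.2087.

0.2087


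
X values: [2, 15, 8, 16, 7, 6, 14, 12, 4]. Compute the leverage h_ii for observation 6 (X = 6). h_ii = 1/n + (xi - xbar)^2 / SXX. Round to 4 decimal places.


n = 9, xbar = 9.3333.
SXX = sum((xi - xbar)^2) = 206.0000.
h = 1/9 + (6 - 9.3333)^2 / 206.0000 = 0.1650.

0.1650


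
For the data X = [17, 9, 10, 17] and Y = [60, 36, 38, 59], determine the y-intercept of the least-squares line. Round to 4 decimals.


Compute b1 = 2.9912 from the OLS formula.
With xbar = 13.2500 and ybar = 48.2500, the intercept is:
b0 = 48.2500 - 2.9912 * 13.2500 = 8.6167.

8.6167


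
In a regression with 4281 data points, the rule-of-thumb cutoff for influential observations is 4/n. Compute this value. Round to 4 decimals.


Cook's distance cutoff = 4/n = 4/4281.
= 0.0009.

0.0009


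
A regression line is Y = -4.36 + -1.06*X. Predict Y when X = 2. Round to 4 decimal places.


Substitute X = 2 into the equation:
Y = -4.36 + -1.06 * 2 = -4.36 + -2.1200 = -6.4800.

-6.4800


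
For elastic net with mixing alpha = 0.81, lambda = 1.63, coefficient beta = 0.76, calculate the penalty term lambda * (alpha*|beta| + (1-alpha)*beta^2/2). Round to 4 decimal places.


Compute:
L1 = 0.81 * 0.76 = 0.6156.
L2 = 0.19 * 0.76^2 / 2 = 0.0549.
Penalty = 1.63 * (0.6156 + 0.0549) = 1.0929.

1.0929


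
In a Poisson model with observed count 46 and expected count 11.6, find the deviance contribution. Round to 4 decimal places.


y/mu = 46/11.6 = 3.965517 (approx.), and ln(46/11.6) = 1.377636.
y * ln(y/mu) = 46 * 1.377636 = 63.371256.
y - mu = 34.4.
D = 2 * (63.371256 - 34.4) = 57.942512, which rounds to 57.9425.

57.9425


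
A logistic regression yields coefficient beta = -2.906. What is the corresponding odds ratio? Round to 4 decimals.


exp(-2.906) = 0.0547.
So the odds ratio is 0.0547.

0.0547


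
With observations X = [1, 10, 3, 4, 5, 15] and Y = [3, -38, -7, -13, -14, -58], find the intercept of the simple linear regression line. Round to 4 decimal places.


Compute b1 = -4.3276 from the OLS formula.
With xbar = 6.3333 and ybar = -21.1667, the intercept is:
b0 = -21.1667 - -4.3276 * 6.3333 = 6.2414.

6.2414


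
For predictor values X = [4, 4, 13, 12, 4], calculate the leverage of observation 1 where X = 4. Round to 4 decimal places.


Mean of X: xbar = 7.4000.
SXX = 87.2000.
For X = 4: h = 1/5 + (4 - 7.4000)^2/87.2000 = 0.3326.

0.3326


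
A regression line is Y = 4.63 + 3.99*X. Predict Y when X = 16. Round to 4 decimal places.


Plug X = 16 into Y = 4.63 + 3.99*X:
Y = 4.63 + 63.8400 = 68.4700.

68.4700


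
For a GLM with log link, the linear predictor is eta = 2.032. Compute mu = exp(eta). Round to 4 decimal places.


mu = exp(eta) = exp(2.032).
= 7.6293.

7.6293


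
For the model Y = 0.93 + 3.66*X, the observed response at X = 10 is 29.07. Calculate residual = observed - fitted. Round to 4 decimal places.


Compute yhat = 0.93 + (3.66)(10) = 37.5300.
Residual = actual - predicted = 29.07 - 37.5300 = -8.4600.

-8.4600


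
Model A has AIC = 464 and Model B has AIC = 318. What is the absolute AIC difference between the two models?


Compute |464 - 318| = 146.
Model B has the smaller AIC.

146


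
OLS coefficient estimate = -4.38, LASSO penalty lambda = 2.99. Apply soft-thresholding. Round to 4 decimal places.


|beta_OLS| = 4.38.
lambda = 2.99.
Since |beta| > lambda, coefficient = sign(beta)*(|beta| - lambda) = -1.3900.
Result = -1.3900.

-1.3900


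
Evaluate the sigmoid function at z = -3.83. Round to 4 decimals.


Compute exp(3.8300) = 46.0625.
Sigmoid = 1 / (1 + 46.0625) = 1 / 47.0625 = 0.0212.

0.0212


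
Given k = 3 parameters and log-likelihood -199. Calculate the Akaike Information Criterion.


Compute:
2k = 2*3 = 6.
-2*loglik = -2*(-199) = 398.
AIC = 6 + 398 = 404.

404


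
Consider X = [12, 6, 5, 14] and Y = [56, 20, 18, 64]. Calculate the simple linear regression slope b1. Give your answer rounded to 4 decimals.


The sample means are xbar = 9.2500 and ybar = 39.5000.
Compute S_xx = 58.7500 and S_xy = 316.5000.
Slope b1 = S_xy / S_xx = 316.5000 / 58.7500 = 5.3872.

5.3872


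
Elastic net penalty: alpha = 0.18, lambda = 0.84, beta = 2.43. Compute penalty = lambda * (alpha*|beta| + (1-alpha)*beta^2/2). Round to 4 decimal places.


L1 component = 0.18 * |2.43| = 0.4374.
L2 component = 0.82 * 2.43^2 / 2 = 2.4210.
Penalty = 0.84 * (0.4374 + 2.4210) = 0.84 * 2.8584 = 2.4011.

2.4011


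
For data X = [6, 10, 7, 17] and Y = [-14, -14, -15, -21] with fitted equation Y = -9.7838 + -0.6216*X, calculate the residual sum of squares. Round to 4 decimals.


For each point, residual = actual - predicted.
Residuals: [-0.4866, 1.9998, -0.8650, -0.6490].
Sum of squared residuals = 5.4054.

5.4054


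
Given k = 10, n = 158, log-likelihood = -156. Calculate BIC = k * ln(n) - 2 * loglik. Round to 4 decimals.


ln(158) = 5.062595.
k * ln(n) = 10 * 5.062595 = 50.625950.
-2L = 312.
BIC = 50.625950 + 312 = 362.625950, which rounds to 362.6260.

362.6260


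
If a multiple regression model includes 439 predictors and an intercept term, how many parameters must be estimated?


Total coefficients = number of predictors + 1 (for the intercept).
= 439 + 1 = 440.

440


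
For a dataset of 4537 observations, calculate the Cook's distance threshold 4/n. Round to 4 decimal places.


Using the rule of thumb:
Threshold = 4 / 4537 = 0.0009.

0.0009


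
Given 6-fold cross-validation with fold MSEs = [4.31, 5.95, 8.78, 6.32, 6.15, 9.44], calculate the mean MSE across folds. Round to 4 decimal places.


Sum of fold MSEs = 40.9500.
Average = 40.9500 / 6 = 6.8250.

6.8250


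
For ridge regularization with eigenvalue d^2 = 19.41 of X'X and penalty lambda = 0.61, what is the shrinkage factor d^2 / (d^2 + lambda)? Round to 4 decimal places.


Compute the denominator: 19.41 + 0.61 = 20.0200.
Shrinkage factor = 19.41 / 20.0200 = 0.9695.

0.9695


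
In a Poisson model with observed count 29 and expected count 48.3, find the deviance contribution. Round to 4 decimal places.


y/mu = 29/48.3 = 0.600414 (approx.), and ln(29/48.3) = -0.510136.
y * ln(y/mu) = 29 * -0.510136 = -14.793944.
y - mu = -19.3.
D = 2 * (-14.793944 - -19.3) = 9.012112, which rounds to 9.0121.

9.0121


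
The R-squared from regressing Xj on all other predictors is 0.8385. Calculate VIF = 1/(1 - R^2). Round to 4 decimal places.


Denominator: 1 - 0.8385 = 0.1615.
VIF = 1 / 0.1615 = 6.1920.

6.1920


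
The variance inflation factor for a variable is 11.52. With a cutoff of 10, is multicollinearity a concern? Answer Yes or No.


Check: VIF = 11.52 vs threshold = 10.
Since 11.52 >= 10, the answer is Yes.

Yes


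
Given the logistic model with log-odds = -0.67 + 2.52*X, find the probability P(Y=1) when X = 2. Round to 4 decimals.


z = -0.67 + 2.52 * 2 = 4.3700.
Sigmoid: P = 1 / (1 + exp(-4.3700)) = 0.9875.

0.9875


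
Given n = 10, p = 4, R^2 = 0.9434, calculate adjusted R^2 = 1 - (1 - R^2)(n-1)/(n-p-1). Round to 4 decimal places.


Using the formula:
(1 - 0.9434) = 0.0566.
Multiply by 9/5: 0.0566 * 9 = 0.5094, then 0.5094 / 5 = 0.1019.
Adj R^2 = 1 - 0.1019 = 0.8981.

0.8981


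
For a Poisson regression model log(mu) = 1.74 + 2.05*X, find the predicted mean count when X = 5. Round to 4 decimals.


Linear predictor: eta = 1.74 + (2.05)(5) = 11.9900.
Expected count: mu = exp(11.9900) = 161135.3542.

161135.3542


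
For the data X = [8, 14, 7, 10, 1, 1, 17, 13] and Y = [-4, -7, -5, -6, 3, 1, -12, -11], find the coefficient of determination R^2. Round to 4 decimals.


Fit the OLS line: b0 = 2.4589, b1 = -0.8545.
SSres = 16.4448.
SStot = 190.8750.
R^2 = 1 - 16.4448/190.8750 = 0.9138.

0.9138


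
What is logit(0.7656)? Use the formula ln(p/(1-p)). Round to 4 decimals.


The odds are p/(1-p) = 0.7656 / 0.2344 = 3.2662.
logit(p) = ln(3.2662) = 1.1836.

1.1836


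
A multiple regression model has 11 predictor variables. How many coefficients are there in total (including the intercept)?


Total coefficients = number of predictors + 1 (for the intercept).
= 11 + 1 = 12.

12


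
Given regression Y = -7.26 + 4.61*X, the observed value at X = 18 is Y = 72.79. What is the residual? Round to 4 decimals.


Fitted value at X = 18 is yhat = -7.26 + 4.61*18 = 75.7200.
Residual = 72.79 - 75.7200 = -2.9300.

-2.9300


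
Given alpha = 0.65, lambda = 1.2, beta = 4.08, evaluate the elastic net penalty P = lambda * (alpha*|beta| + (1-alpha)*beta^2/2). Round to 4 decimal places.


Compute:
L1 = 0.65 * 4.08 = 2.6520.
L2 = 0.35 * 4.08^2 / 2 = 2.9131.
Penalty = 1.2 * (2.6520 + 2.9131) = 6.6781.

6.6781


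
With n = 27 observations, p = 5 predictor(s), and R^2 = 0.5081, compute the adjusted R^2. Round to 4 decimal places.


Adjusted R^2 = 1 - (1 - R^2) * (n-1)/(n-p-1).
(1 - R^2) = 0.4919.
(n-1)/(n-p-1) = 26/21.
(1 - R^2) * (n-1) = 0.4919 * 26 = 12.7894.
Divide by (n-p-1): 12.7894 / 21 = 0.6090.
Adj R^2 = 1 - 0.6090 = 0.3910.

0.3910


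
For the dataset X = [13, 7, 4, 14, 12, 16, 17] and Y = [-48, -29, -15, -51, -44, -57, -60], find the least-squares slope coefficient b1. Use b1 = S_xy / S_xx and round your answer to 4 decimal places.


The sample means are xbar = 11.8571 and ybar = -43.4286.
Compute S_xx = 134.8571 and S_xy = -456.4286.
Slope b1 = S_xy / S_xx = -456.4286 / 134.8571 = -3.3845.

-3.3845


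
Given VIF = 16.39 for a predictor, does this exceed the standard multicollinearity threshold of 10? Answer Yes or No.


Compare VIF = 16.39 to the threshold of 10.
16.39 >= 10, so the answer is Yes.

Yes


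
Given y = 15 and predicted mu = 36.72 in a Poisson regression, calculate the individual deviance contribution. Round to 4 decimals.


y/mu = 15/36.72 = 0.408497 (approx.), and ln(15/36.72) = -0.895271.
y * ln(y/mu) = 15 * -0.895271 = -13.429065.
y - mu = -21.72.
D = 2 * (-13.429065 - -21.72) = 16.581870, which rounds to 16.5819.

16.5819


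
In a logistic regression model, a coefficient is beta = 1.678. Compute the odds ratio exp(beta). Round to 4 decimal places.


exp(1.678) = 5.3548.
So the odds ratio is 5.3548.

5.3548


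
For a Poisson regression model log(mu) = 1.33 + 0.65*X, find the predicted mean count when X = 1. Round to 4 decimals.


eta = 1.33 + 0.65 * 1 = 1.9800.
mu = exp(1.9800) = 7.2427.

7.2427


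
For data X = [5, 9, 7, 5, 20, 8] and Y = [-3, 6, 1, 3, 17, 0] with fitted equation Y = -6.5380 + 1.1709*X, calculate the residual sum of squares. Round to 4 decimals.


For each point, residual = actual - predicted.
Residuals: [-2.3165, 1.9999, -0.6583, 3.6835, 0.1200, -2.8292].
Sum of squared residuals = 31.3861.

31.3861


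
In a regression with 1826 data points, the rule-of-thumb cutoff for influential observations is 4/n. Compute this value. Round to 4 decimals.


The threshold is 4/n.
4/1826 = 0.0022.

0.0022


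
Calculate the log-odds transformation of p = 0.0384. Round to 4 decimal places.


1 - p = 0.9616.
p/(1-p) = 0.0399.
logit = ln(0.0399) = -3.2205.

-3.2205


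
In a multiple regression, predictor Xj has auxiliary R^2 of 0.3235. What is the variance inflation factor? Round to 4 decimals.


VIF = 1 / (1 - 0.3235).
= 1 / 0.6765 = 1.4782.

1.4782


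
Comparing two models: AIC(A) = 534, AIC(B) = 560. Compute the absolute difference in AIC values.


Compute |534 - 560| = 26.
Model A has the smaller AIC.

26


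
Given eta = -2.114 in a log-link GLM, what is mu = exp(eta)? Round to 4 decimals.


Apply the inverse link:
mu = e^-2.114 = 0.1208.

0.1208


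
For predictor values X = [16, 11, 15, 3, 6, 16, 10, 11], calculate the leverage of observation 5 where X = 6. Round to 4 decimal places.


Mean of X: xbar = 11.0000.
SXX = 156.0000.
For X = 6: h = 1/8 + (6 - 11.0000)^2/156.0000 = 0.2853.

0.2853


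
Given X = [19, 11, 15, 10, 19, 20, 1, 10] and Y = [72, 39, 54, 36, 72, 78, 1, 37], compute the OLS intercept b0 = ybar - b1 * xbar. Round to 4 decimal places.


First find the slope: b1 = 3.9893.
Means: xbar = 13.1250, ybar = 48.6250.
b0 = ybar - b1 * xbar = 48.6250 - 3.9893 * 13.1250 = -3.7340.

-3.7340


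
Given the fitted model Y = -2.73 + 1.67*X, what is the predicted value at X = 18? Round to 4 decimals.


Plug X = 18 into Y = -2.73 + 1.67*X:
Y = -2.73 + 30.0600 = 27.3300.

27.3300


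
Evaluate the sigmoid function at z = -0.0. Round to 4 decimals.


Compute exp(0.0000) = 1.0000.
Sigmoid = 1 / (1 + 1.0000) = 1 / 2.0000 = 0.5000.

0.5000


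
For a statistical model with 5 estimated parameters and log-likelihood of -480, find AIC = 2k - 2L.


AIC = 2*5 - 2*(-480).
= 10 + 960 = 970.

970


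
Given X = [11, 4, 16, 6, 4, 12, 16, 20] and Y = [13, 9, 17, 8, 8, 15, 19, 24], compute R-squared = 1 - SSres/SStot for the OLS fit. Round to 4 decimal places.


Fit the OLS line: b0 = 3.7420, b1 = 0.9333.
SSres = 10.8661.
SStot = 232.8750.
R^2 = 1 - 10.8661/232.8750 = 0.9533.

0.9533


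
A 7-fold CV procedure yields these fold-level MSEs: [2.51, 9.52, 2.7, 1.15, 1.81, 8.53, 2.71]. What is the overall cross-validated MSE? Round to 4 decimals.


Total MSE across folds = 28.9300.
CV-MSE = 28.9300/7 = 4.1329.

4.1329


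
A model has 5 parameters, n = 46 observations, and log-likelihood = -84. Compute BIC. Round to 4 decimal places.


ln(46) = 3.828641.
k * ln(n) = 5 * 3.828641 = 19.143205.
-2L = 168.
BIC = 19.143205 + 168 = 187.143205, which rounds to 187.1432.

187.1432


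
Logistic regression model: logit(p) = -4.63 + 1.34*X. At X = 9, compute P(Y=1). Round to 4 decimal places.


z = -4.63 + 1.34 * 9 = 7.4300.
Sigmoid: P = 1 / (1 + exp(-7.4300)) = 0.9994.

0.9994


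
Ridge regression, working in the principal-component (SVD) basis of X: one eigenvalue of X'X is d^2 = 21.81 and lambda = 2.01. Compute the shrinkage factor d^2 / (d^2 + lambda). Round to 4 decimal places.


Compute the denominator: 21.81 + 2.01 = 23.8200.
Shrinkage factor = 21.81 / 23.8200 = 0.9156.

0.9156


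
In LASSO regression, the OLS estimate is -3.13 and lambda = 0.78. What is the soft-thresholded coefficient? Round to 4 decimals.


Absolute value: |-3.13| = 3.13.
Compare to lambda = 0.78.
Since |beta| > lambda, coefficient = sign(beta)*(|beta| - lambda) = -2.3500.

-2.3500


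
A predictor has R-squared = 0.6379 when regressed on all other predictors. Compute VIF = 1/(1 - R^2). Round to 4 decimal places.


VIF = 1 / (1 - 0.6379).
= 1 / 0.3621 = 2.7617.

2.7617


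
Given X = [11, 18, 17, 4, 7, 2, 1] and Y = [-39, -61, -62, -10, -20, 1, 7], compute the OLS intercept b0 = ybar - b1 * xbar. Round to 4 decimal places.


First find the slope: b1 = -4.0552.
Means: xbar = 8.5714, ybar = -26.2857.
b0 = ybar - b1 * xbar = -26.2857 - -4.0552 * 8.5714 = 8.4734.

8.4734


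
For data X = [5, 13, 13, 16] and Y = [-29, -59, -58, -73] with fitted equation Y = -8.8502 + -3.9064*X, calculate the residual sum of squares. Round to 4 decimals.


For each point, residual = actual - predicted.
Residuals: [-0.6178, 0.6334, 1.6334, -1.6474].
Sum of squared residuals = 6.1648.

6.1648


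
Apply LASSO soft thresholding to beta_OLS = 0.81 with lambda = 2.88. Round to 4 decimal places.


|beta_OLS| = 0.81.
lambda = 2.88.
Since |beta| <= lambda, the coefficient is set to 0.
Result = 0.0000.

0.0000


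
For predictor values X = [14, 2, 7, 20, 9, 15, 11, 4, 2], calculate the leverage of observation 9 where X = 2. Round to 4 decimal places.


Compute xbar = 9.3333 with n = 9 observations.
SXX = 312.0000.
Leverage = 1/9 + (2 - 9.3333)^2/312.0000 = 0.2835.

0.2835


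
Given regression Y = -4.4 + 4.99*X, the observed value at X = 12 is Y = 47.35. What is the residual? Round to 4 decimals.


Predicted = -4.4 + 4.99 * 12 = 55.4800.
Residual = 47.35 - 55.4800 = -8.1300.

-8.1300


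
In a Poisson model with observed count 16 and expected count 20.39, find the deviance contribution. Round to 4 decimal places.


First: ln(16/20.39) = -0.242456.
Then: 16 * -0.242456 = -3.879296.
y - mu = 16 - 20.39 = -4.39.
D = 2(-3.879296 - -4.39) = 1.021408, which rounds to 1.0214.

1.0214


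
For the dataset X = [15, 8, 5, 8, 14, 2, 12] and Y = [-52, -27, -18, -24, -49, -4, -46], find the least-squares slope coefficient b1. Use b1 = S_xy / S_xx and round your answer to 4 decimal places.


The sample means are xbar = 9.1429 and ybar = -31.4286.
Compute S_xx = 136.8571 and S_xy = -512.5714.
Slope b1 = S_xy / S_xx = -512.5714 / 136.8571 = -3.7453.

-3.7453
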